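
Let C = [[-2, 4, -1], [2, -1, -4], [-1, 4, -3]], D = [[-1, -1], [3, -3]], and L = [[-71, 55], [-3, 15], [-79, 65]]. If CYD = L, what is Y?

Isolating Y: multiply by C⁻¹ from the left and D⁻¹ from the right, so Y = C⁻¹LD⁻¹.
det C = -5, so C⁻¹ = [[-19/5, -8/5, 17/5], [-2, -1, 2], [-7/5, -4/5, 6/5]].
det D = 6, so D⁻¹ = [[-1/2, 1/6], [-1/2, -1/6]].
C⁻¹L = [[6, -12], [-13, 5], [7, -11]].
Y = (C⁻¹L)D⁻¹ = [[3, 3], [4, -3], [2, 3]].

Y = [[3, 3], [4, -3], [2, 3]]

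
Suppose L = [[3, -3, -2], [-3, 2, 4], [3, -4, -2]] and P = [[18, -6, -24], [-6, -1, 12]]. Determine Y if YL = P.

Since L sits to the right of Y, Y = PL⁻¹.
det L = 6, so L⁻¹ = [[2, 1/3, -4/3], [1, 0, -1], [1, 1/2, -1/2]].
Y = PL⁻¹ = [[18, -6, -24], [-6, -1, 12]] · [[2, 1/3, -4/3], [1, 0, -1], [1, 1/2, -1/2]] = [[6, -6, -6], [-1, 4, 3]].

Y = [[6, -6, -6], [-1, 4, 3]]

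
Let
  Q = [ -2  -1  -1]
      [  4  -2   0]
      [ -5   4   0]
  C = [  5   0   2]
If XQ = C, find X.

Right-multiplying both sides by Q⁻¹ gives X = CQ⁻¹.
Q has determinant -6; Q⁻¹ = [[0, 2/3, 1/3], [0, 5/6, 2/3], [-1, -13/6, -4/3]].
X = CQ⁻¹ = [[5, 0, 2]] · [[0, 2/3, 1/3], [0, 5/6, 2/3], [-1, -13/6, -4/3]] = [[-2, -1, -1]].

X = [[-2, -1, -1]]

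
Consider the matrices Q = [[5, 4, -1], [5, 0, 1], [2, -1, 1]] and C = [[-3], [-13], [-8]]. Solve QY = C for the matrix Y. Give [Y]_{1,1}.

-2

Since Q multiplies Y on the left, Y = Q⁻¹C.
Q has determinant -2; Q⁻¹ = [[-1/2, 3/2, -2], [3/2, -7/2, 5], [5/2, -13/2, 10]].
Y = Q⁻¹C = [[-1/2, 3/2, -2], [3/2, -7/2, 5], [5/2, -13/2, 10]] · [[-3], [-13], [-8]] = [[-2], [1], [-3]].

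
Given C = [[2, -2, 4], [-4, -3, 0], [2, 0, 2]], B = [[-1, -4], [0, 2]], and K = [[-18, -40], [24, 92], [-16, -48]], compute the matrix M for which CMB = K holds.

Left-multiply by C⁻¹ and right-multiply by B⁻¹: M = C⁻¹KB⁻¹.
C has determinant -4; C⁻¹ = [[3/2, -1, -3], [-2, 1, 4], [-3/2, 1, 7/2]].
det B = -2, so B⁻¹ = [[-1, -2], [0, 1/2]].
C⁻¹K = [[-3, -8], [-4, -20], [-5, -16]].
M = (C⁻¹K)B⁻¹ = [[3, 2], [4, -2], [5, 2]].

M = [[3, 2], [4, -2], [5, 2]]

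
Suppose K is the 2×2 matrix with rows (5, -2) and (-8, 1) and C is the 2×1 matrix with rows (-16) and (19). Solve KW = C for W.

W = [[-2], [3]]

K is on the left of W, so left-multiply by K⁻¹: W = K⁻¹C.
det K = -11; the adjugate gives K⁻¹ = [[-1/11, -2/11], [-8/11, -5/11]].
W = K⁻¹C = [[-1/11, -2/11], [-8/11, -5/11]] · [[-16], [19]] = [[-2], [3]].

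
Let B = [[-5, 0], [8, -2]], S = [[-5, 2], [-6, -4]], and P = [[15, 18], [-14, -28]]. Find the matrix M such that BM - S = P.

BM = P + S = [[10, 20], [-20, -32]].
Left-multiplying both sides by B⁻¹ gives M = B⁻¹(P + S).
B has determinant 10; B⁻¹ = [[-1/5, 0], [-4/5, -1/2]].
M = B⁻¹(P + S) = [[-2, -4], [2, 0]].

M = [[-2, -4], [2, 0]]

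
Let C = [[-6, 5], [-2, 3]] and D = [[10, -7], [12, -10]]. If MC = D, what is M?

M = [[-2, 1], [-2, 0]]

Right-multiplying both sides by C⁻¹ gives M = DC⁻¹.
det C = -8; the adjugate gives C⁻¹ = [[-3/8, 5/8], [-1/4, 3/4]].
M = DC⁻¹ = [[10, -7], [12, -10]] · [[-3/8, 5/8], [-1/4, 3/4]] = [[-2, 1], [-2, 0]].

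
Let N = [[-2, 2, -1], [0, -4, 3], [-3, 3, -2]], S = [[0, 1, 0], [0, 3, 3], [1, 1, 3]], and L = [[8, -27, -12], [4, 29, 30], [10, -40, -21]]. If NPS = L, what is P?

Isolating P: multiply by N⁻¹ from the left and S⁻¹ from the right, so P = N⁻¹LS⁻¹.
det N = -4, so N⁻¹ = [[1/4, -1/4, -1/2], [9/4, -1/4, -3/2], [3, 0, -2]].
S has determinant 3; S⁻¹ = [[2, -1, 1], [1, 0, 0], [-1, 1/3, 0]].
N⁻¹L = [[-4, 6, 0], [2, -8, -3], [4, -1, 6]].
P = (N⁻¹L)S⁻¹ = [[-2, 4, -4], [-1, -3, 2], [1, -2, 4]].

P = [[-2, 4, -4], [-1, -3, 2], [1, -2, 4]]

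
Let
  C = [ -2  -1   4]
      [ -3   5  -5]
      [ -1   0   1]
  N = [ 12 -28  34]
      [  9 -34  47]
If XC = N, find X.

Since C sits to the right of X, X = NC⁻¹.
det C = 2; the adjugate gives C⁻¹ = [[5/2, 1/2, -15/2], [4, 1, -11], [5/2, 1/2, -13/2]].
X = NC⁻¹ = [[12, -28, 34], [9, -34, 47]] · [[5/2, 1/2, -15/2], [4, 1, -11], [5/2, 1/2, -13/2]] = [[3, -5, -3], [4, -6, 1]].

X = [[3, -5, -3], [4, -6, 1]]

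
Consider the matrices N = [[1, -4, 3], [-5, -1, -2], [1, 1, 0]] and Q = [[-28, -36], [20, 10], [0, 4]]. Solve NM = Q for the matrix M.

Left-multiplying both sides by N⁻¹ gives M = N⁻¹Q.
det N = -2, so N⁻¹ = [[-1, -3/2, -11/2], [1, 3/2, 13/2], [2, 5/2, 21/2]].
M = N⁻¹Q = [[-1, -3/2, -11/2], [1, 3/2, 13/2], [2, 5/2, 21/2]] · [[-28, -36], [20, 10], [0, 4]] = [[-2, -1], [2, 5], [-6, -5]].

M = [[-2, -1], [2, 5], [-6, -5]]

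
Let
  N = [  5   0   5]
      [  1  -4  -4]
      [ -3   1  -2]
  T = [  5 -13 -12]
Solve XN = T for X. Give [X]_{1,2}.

4

Right-multiplying both sides by N⁻¹ gives X = TN⁻¹.
N has determinant 5; N⁻¹ = [[12/5, 1, 4], [14/5, 1, 5], [-11/5, -1, -4]].
X = TN⁻¹ = [[5, -13, -12]] · [[12/5, 1, 4], [14/5, 1, 5], [-11/5, -1, -4]] = [[2, 4, 3]].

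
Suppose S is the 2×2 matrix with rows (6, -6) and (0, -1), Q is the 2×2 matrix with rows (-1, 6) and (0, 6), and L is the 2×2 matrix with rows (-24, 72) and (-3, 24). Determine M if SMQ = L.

M = [[1, -3], [-3, -1]]

Isolating M: multiply by S⁻¹ from the left and Q⁻¹ from the right, so M = S⁻¹LQ⁻¹.
det S = -6, so S⁻¹ = [[1/6, -1], [0, -1]].
det Q = -6, so Q⁻¹ = [[-1, 1], [0, 1/6]].
S⁻¹L = [[-1, -12], [3, -24]].
M = (S⁻¹L)Q⁻¹ = [[1, -3], [-3, -1]].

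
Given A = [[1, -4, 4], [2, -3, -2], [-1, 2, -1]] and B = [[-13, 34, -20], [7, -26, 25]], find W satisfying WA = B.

W = [[-5, -2, 4], [6, 0, -1]]

Right-multiplying both sides by A⁻¹ gives W = BA⁻¹.
det A = -5, so A⁻¹ = [[-7/5, -4/5, -4], [-4/5, -3/5, -2], [-1/5, -2/5, -1]].
W = BA⁻¹ = [[-13, 34, -20], [7, -26, 25]] · [[-7/5, -4/5, -4], [-4/5, -3/5, -2], [-1/5, -2/5, -1]] = [[-5, -2, 4], [6, 0, -1]].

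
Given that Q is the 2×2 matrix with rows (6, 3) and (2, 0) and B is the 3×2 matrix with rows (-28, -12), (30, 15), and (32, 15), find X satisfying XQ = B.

X = [[-4, -2], [5, 0], [5, 1]]

Q is on the right of X, so right-multiply by Q⁻¹: X = BQ⁻¹.
Q has determinant -6; Q⁻¹ = [[0, 1/2], [1/3, -1]].
X = BQ⁻¹ = [[-28, -12], [30, 15], [32, 15]] · [[0, 1/2], [1/3, -1]] = [[-4, -2], [5, 0], [5, 1]].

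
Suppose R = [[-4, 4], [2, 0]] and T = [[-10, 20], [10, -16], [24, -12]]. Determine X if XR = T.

Right-multiplying both sides by R⁻¹ gives X = TR⁻¹.
det R = -8, so R⁻¹ = [[0, 1/2], [1/4, 1/2]].
X = TR⁻¹ = [[-10, 20], [10, -16], [24, -12]] · [[0, 1/2], [1/4, 1/2]] = [[5, 5], [-4, -3], [-3, 6]].

X = [[5, 5], [-4, -3], [-3, 6]]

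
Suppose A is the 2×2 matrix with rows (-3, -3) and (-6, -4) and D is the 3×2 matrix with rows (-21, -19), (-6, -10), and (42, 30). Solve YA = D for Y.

Since A sits to the right of Y, Y = DA⁻¹.
A has determinant -6; A⁻¹ = [[2/3, -1/2], [-1, 1/2]].
Y = DA⁻¹ = [[-21, -19], [-6, -10], [42, 30]] · [[2/3, -1/2], [-1, 1/2]] = [[5, 1], [6, -2], [-2, -6]].

Y = [[5, 1], [6, -2], [-2, -6]]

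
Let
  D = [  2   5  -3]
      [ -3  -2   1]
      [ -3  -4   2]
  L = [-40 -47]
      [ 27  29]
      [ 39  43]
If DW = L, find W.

D is on the left of W, so left-multiply by D⁻¹: W = D⁻¹L.
det D = -3; the adjugate gives D⁻¹ = [[0, -2/3, 1/3], [-1, 5/3, -7/3], [-2, 7/3, -11/3]].
W = D⁻¹L = [[0, -2/3, 1/3], [-1, 5/3, -7/3], [-2, 7/3, -11/3]] · [[-40, -47], [27, 29], [39, 43]] = [[-5, -5], [-6, -5], [0, 4]].

W = [[-5, -5], [-6, -5], [0, 4]]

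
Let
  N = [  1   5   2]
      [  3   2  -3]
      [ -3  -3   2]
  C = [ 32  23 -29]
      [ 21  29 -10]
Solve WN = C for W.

W = [[-1, 5, -6], [3, 4, -2]]

Right-multiplying both sides by N⁻¹ gives W = CN⁻¹.
det N = 4; the adjugate gives N⁻¹ = [[-5/4, -4, -19/4], [3/4, 2, 9/4], [-3/4, -3, -13/4]].
W = CN⁻¹ = [[32, 23, -29], [21, 29, -10]] · [[-5/4, -4, -19/4], [3/4, 2, 9/4], [-3/4, -3, -13/4]] = [[-1, 5, -6], [3, 4, -2]].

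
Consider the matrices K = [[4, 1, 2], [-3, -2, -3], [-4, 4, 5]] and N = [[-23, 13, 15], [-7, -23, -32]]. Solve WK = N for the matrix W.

Right-multiplying both sides by K⁻¹ gives W = NK⁻¹.
K has determinant -5; K⁻¹ = [[-2/5, -3/5, -1/5], [-27/5, -28/5, -6/5], [4, 4, 1]].
W = NK⁻¹ = [[-23, 13, 15], [-7, -23, -32]] · [[-2/5, -3/5, -1/5], [-27/5, -28/5, -6/5], [4, 4, 1]] = [[-1, 1, 4], [-1, 5, -3]].

W = [[-1, 1, 4], [-1, 5, -3]]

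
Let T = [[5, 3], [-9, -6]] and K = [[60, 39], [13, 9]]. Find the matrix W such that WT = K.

Since T sits to the right of W, W = KT⁻¹.
det T = -3; the adjugate gives T⁻¹ = [[2, 1], [-3, -5/3]].
W = KT⁻¹ = [[60, 39], [13, 9]] · [[2, 1], [-3, -5/3]] = [[3, -5], [-1, -2]].

W = [[3, -5], [-1, -2]]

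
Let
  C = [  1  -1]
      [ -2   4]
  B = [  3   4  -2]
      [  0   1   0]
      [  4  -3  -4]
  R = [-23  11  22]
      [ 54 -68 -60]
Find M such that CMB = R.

M = [[-5, 5, -1], [-4, 5, 4]]

Isolating M: multiply by C⁻¹ from the left and B⁻¹ from the right, so M = C⁻¹RB⁻¹.
det C = 2; the adjugate gives C⁻¹ = [[2, 1/2], [1, 1/2]].
B has determinant -4; B⁻¹ = [[1, -11/2, -1/2], [0, 1, 0], [1, -25/4, -3/4]].
C⁻¹R = [[-19, -12, 14], [4, -23, -8]].
M = (C⁻¹R)B⁻¹ = [[-5, 5, -1], [-4, 5, 4]].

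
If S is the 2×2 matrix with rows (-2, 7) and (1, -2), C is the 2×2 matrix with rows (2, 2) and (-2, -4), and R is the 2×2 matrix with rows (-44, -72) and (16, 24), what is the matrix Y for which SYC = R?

Y = [[4, 0], [0, 2]]

Left-multiply by S⁻¹ and right-multiply by C⁻¹: Y = S⁻¹RC⁻¹.
det S = -3, so S⁻¹ = [[2/3, 7/3], [1/3, 2/3]].
det C = -4, so C⁻¹ = [[1, 1/2], [-1/2, -1/2]].
S⁻¹R = [[8, 8], [-4, -8]].
Y = (S⁻¹R)C⁻¹ = [[4, 0], [0, 2]].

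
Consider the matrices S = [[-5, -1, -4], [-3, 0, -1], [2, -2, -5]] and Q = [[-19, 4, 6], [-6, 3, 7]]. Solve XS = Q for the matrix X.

X = [[2, 1, -3], [1, -1, -2]]

S is on the right of X, so right-multiply by S⁻¹: X = QS⁻¹.
det S = 3; the adjugate gives S⁻¹ = [[-2/3, 1, 1/3], [-17/3, 11, 7/3], [2, -4, -1]].
X = QS⁻¹ = [[-19, 4, 6], [-6, 3, 7]] · [[-2/3, 1, 1/3], [-17/3, 11, 7/3], [2, -4, -1]] = [[2, 1, -3], [1, -1, -2]].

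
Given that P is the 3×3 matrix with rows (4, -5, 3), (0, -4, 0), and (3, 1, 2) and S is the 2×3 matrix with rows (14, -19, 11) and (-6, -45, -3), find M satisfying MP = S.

P is on the right of M, so right-multiply by P⁻¹: M = SP⁻¹.
P has determinant 4; P⁻¹ = [[-2, 13/4, 3], [0, -1/4, 0], [3, -19/4, -4]].
M = SP⁻¹ = [[14, -19, 11], [-6, -45, -3]] · [[-2, 13/4, 3], [0, -1/4, 0], [3, -19/4, -4]] = [[5, -2, -2], [3, 6, -6]].

M = [[5, -2, -2], [3, 6, -6]]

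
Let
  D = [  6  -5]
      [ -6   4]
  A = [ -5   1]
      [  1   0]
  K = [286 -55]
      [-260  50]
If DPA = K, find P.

Left-multiply by D⁻¹ and right-multiply by A⁻¹: P = D⁻¹KA⁻¹.
det D = -6, so D⁻¹ = [[-2/3, -5/6], [-1, -1]].
det A = -1; the adjugate gives A⁻¹ = [[0, 1], [1, 5]].
D⁻¹K = [[26, -5], [-26, 5]].
P = (D⁻¹K)A⁻¹ = [[-5, 1], [5, -1]].

P = [[-5, 1], [5, -1]]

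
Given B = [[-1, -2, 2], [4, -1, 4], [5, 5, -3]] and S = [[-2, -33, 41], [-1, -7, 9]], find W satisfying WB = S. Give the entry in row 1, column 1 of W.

1

B is on the right of W, so right-multiply by B⁻¹: W = SB⁻¹.
det B = 3; the adjugate gives B⁻¹ = [[-17/3, 4/3, -2], [32/3, -7/3, 4], [25/3, -5/3, 3]].
W = SB⁻¹ = [[-2, -33, 41], [-1, -7, 9]] · [[-17/3, 4/3, -2], [32/3, -7/3, 4], [25/3, -5/3, 3]] = [[1, 6, -5], [6, 0, 1]].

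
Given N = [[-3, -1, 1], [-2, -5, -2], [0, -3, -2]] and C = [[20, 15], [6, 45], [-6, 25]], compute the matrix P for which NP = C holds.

Since N multiplies P on the left, P = N⁻¹C.
det N = -2, so N⁻¹ = [[-2, 5/2, -7/2], [2, -3, 4], [-3, 9/2, -13/2]].
P = N⁻¹C = [[-2, 5/2, -7/2], [2, -3, 4], [-3, 9/2, -13/2]] · [[20, 15], [6, 45], [-6, 25]] = [[-4, -5], [-2, -5], [6, -5]].

P = [[-4, -5], [-2, -5], [6, -5]]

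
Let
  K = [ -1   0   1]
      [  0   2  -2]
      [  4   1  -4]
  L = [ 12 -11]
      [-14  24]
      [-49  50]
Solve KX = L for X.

K is on the left of X, so left-multiply by K⁻¹: X = K⁻¹L.
det K = -2, so K⁻¹ = [[3, -1/2, 1], [4, 0, 1], [4, -1/2, 1]].
X = K⁻¹L = [[3, -1/2, 1], [4, 0, 1], [4, -1/2, 1]] · [[12, -11], [-14, 24], [-49, 50]] = [[-6, 5], [-1, 6], [6, -6]].

X = [[-6, 5], [-1, 6], [6, -6]]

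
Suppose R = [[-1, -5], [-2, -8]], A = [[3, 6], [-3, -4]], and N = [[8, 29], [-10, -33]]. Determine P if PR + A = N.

P = [[-3, -1], [1, 3]]

PR = N − A = [[5, 23], [-7, -29]].
R is on the right of P, so right-multiply by R⁻¹: P = (N − A)R⁻¹.
det R = -2; the adjugate gives R⁻¹ = [[4, -5/2], [-1, 1/2]].
P = (N − A)R⁻¹ = [[-3, -1], [1, 3]].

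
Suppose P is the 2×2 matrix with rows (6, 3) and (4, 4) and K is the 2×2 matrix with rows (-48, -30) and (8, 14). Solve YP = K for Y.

P is on the right of Y, so right-multiply by P⁻¹: Y = KP⁻¹.
P has determinant 12; P⁻¹ = [[1/3, -1/4], [-1/3, 1/2]].
Y = KP⁻¹ = [[-48, -30], [8, 14]] · [[1/3, -1/4], [-1/3, 1/2]] = [[-6, -3], [-2, 5]].

Y = [[-6, -3], [-2, 5]]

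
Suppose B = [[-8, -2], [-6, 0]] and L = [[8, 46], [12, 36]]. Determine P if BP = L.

Left-multiplying both sides by B⁻¹ gives P = B⁻¹L.
det B = -12, so B⁻¹ = [[0, -1/6], [-1/2, 2/3]].
P = B⁻¹L = [[0, -1/6], [-1/2, 2/3]] · [[8, 46], [12, 36]] = [[-2, -6], [4, 1]].

P = [[-2, -6], [4, 1]]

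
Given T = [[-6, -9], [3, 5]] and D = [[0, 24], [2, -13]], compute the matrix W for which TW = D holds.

Left-multiplying both sides by T⁻¹ gives W = T⁻¹D.
det T = -3, so T⁻¹ = [[-5/3, -3], [1, 2]].
W = T⁻¹D = [[-5/3, -3], [1, 2]] · [[0, 24], [2, -13]] = [[-6, -1], [4, -2]].

W = [[-6, -1], [4, -2]]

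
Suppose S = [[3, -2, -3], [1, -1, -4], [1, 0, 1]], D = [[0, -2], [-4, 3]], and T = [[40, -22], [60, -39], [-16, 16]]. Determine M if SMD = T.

M = S⁻¹TD⁻¹ (apply S⁻¹ on the left and D⁻¹ on the right).
S has determinant 4; S⁻¹ = [[-1/4, 1/2, 5/4], [-5/4, 3/2, 9/4], [1/4, -1/2, -1/4]].
D has determinant -8; D⁻¹ = [[-3/8, -1/4], [-1/2, 0]].
S⁻¹T = [[0, 6], [4, 5], [-16, 10]].
M = (S⁻¹T)D⁻¹ = [[-3, 0], [-4, -1], [1, 4]].

M = [[-3, 0], [-4, -1], [1, 4]]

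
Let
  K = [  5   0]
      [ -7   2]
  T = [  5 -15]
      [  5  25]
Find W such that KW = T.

Left-multiplying both sides by K⁻¹ gives W = K⁻¹T.
det K = 10, so K⁻¹ = [[1/5, 0], [7/10, 1/2]].
W = K⁻¹T = [[1/5, 0], [7/10, 1/2]] · [[5, -15], [5, 25]] = [[1, -3], [6, 2]].

W = [[1, -3], [6, 2]]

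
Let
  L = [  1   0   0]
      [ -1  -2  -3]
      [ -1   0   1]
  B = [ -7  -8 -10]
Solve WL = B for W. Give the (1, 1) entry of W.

L is on the right of W, so right-multiply by L⁻¹: W = BL⁻¹.
det L = -2, so L⁻¹ = [[1, 0, 0], [-2, -1/2, -3/2], [1, 0, 1]].
W = BL⁻¹ = [[-7, -8, -10]] · [[1, 0, 0], [-2, -1/2, -3/2], [1, 0, 1]] = [[-1, 4, 2]].

-1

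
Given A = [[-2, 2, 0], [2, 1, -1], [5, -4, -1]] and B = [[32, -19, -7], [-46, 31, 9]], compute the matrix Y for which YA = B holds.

Since A sits to the right of Y, Y = BA⁻¹.
det A = 4, so A⁻¹ = [[-5/4, 1/2, -1/2], [-3/4, 1/2, -1/2], [-13/4, 1/2, -3/2]].
Y = BA⁻¹ = [[32, -19, -7], [-46, 31, 9]] · [[-5/4, 1/2, -1/2], [-3/4, 1/2, -1/2], [-13/4, 1/2, -3/2]] = [[-3, 3, 4], [5, -3, -6]].

Y = [[-3, 3, 4], [5, -3, -6]]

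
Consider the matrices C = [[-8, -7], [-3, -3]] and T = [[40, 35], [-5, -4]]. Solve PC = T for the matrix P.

Since C sits to the right of P, P = TC⁻¹.
C has determinant 3; C⁻¹ = [[-1, 7/3], [1, -8/3]].
P = TC⁻¹ = [[40, 35], [-5, -4]] · [[-1, 7/3], [1, -8/3]] = [[-5, 0], [1, -1]].

P = [[-5, 0], [1, -1]]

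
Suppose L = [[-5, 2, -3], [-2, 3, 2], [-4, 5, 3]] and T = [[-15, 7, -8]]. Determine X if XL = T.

L is on the right of X, so right-multiply by L⁻¹: X = TL⁻¹.
det L = -5; the adjugate gives L⁻¹ = [[1/5, 21/5, -13/5], [2/5, 27/5, -16/5], [-2/5, -17/5, 11/5]].
X = TL⁻¹ = [[-15, 7, -8]] · [[1/5, 21/5, -13/5], [2/5, 27/5, -16/5], [-2/5, -17/5, 11/5]] = [[3, 2, -1]].

X = [[3, 2, -1]]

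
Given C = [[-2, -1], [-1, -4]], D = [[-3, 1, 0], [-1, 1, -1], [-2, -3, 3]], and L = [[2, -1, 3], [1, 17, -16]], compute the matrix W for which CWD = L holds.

Left-multiply by C⁻¹ and right-multiply by D⁻¹: W = C⁻¹LD⁻¹.
det C = 7; the adjugate gives C⁻¹ = [[-4/7, 1/7], [1/7, -2/7]].
D has determinant 5; D⁻¹ = [[0, -3/5, -1/5], [1, -9/5, -3/5], [1, -11/5, -2/5]].
C⁻¹L = [[-1, 3, -4], [0, -5, 5]].
W = (C⁻¹L)D⁻¹ = [[-1, 4, 0], [0, -2, 1]].

W = [[-1, 4, 0], [0, -2, 1]]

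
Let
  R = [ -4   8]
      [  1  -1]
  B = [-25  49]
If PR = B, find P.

R is on the right of P, so right-multiply by R⁻¹: P = BR⁻¹.
R has determinant -4; R⁻¹ = [[1/4, 2], [1/4, 1]].
P = BR⁻¹ = [[-25, 49]] · [[1/4, 2], [1/4, 1]] = [[6, -1]].

P = [[6, -1]]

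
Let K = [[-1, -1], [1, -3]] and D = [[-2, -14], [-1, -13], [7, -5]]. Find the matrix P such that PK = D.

K is on the right of P, so right-multiply by K⁻¹: P = DK⁻¹.
det K = 4; the adjugate gives K⁻¹ = [[-3/4, 1/4], [-1/4, -1/4]].
P = DK⁻¹ = [[-2, -14], [-1, -13], [7, -5]] · [[-3/4, 1/4], [-1/4, -1/4]] = [[5, 3], [4, 3], [-4, 3]].

P = [[5, 3], [4, 3], [-4, 3]]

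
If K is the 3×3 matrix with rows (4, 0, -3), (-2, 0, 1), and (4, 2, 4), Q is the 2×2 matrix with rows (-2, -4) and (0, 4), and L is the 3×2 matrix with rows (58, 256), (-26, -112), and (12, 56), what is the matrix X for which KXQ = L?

X = [[-5, 5], [1, 4], [3, -5]]

X = K⁻¹LQ⁻¹ (apply K⁻¹ on the left and Q⁻¹ on the right).
det K = 4; the adjugate gives K⁻¹ = [[-1/2, -3/2, 0], [3, 7, 1/2], [-1, -2, 0]].
det Q = -8; the adjugate gives Q⁻¹ = [[-1/2, -1/2], [0, 1/4]].
K⁻¹L = [[10, 40], [-2, 12], [-6, -32]].
X = (K⁻¹L)Q⁻¹ = [[-5, 5], [1, 4], [3, -5]].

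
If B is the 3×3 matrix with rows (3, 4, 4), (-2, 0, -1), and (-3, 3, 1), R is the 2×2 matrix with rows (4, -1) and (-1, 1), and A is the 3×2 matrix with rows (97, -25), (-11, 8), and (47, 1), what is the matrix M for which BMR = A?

M = [[0, -3], [5, 3], [1, -1]]

Left-multiply by B⁻¹ and right-multiply by R⁻¹: M = B⁻¹AR⁻¹.
det B = 5, so B⁻¹ = [[3/5, 8/5, -4/5], [1, 3, -1], [-6/5, -21/5, 8/5]].
R has determinant 3; R⁻¹ = [[1/3, 1/3], [1/3, 4/3]].
B⁻¹A = [[3, -3], [17, -2], [5, -2]].
M = (B⁻¹A)R⁻¹ = [[0, -3], [5, 3], [1, -1]].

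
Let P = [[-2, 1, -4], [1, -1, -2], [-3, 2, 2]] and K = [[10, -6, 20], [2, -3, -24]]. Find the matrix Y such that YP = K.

P is on the right of Y, so right-multiply by P⁻¹: Y = KP⁻¹.
P has determinant 4; P⁻¹ = [[1/2, -5/2, -3/2], [1, -4, -2], [-1/4, 1/4, 1/4]].
Y = KP⁻¹ = [[10, -6, 20], [2, -3, -24]] · [[1/2, -5/2, -3/2], [1, -4, -2], [-1/4, 1/4, 1/4]] = [[-6, 4, 2], [4, 1, -3]].

Y = [[-6, 4, 2], [4, 1, -3]]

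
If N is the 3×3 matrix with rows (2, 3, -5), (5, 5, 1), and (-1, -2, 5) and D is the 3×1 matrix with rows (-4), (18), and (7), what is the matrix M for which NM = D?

M = [[-2], [5], [3]]

N is on the left of M, so left-multiply by N⁻¹: M = N⁻¹D.
det N = 1; the adjugate gives N⁻¹ = [[27, -5, 28], [-26, 5, -27], [-5, 1, -5]].
M = N⁻¹D = [[27, -5, 28], [-26, 5, -27], [-5, 1, -5]] · [[-4], [18], [7]] = [[-2], [5], [3]].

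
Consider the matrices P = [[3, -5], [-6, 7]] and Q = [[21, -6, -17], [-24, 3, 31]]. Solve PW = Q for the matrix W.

W = [[-3, 3, -4], [-6, 3, 1]]

P is on the left of W, so left-multiply by P⁻¹: W = P⁻¹Q.
P has determinant -9; P⁻¹ = [[-7/9, -5/9], [-2/3, -1/3]].
W = P⁻¹Q = [[-7/9, -5/9], [-2/3, -1/3]] · [[21, -6, -17], [-24, 3, 31]] = [[-3, 3, -4], [-6, 3, 1]].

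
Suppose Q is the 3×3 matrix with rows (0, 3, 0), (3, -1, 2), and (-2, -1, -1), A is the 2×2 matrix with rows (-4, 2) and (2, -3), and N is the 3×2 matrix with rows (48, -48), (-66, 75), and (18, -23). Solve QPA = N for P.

P = [[2, -5], [-2, 4], [-1, -1]]

Left-multiply by Q⁻¹ and right-multiply by A⁻¹: P = Q⁻¹NA⁻¹.
det Q = -3; the adjugate gives Q⁻¹ = [[-1, -1, -2], [1/3, 0, 0], [5/3, 2, 3]].
det A = 8, so A⁻¹ = [[-3/8, -1/4], [-1/4, -1/2]].
Q⁻¹N = [[-18, 19], [16, -16], [2, 1]].
P = (Q⁻¹N)A⁻¹ = [[2, -5], [-2, 4], [-1, -1]].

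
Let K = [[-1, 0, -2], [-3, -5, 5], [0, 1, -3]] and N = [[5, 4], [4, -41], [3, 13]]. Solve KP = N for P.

K is on the left of P, so left-multiply by K⁻¹: P = K⁻¹N.
K has determinant -4; K⁻¹ = [[-5/2, 1/2, 5/2], [9/4, -3/4, -11/4], [3/4, -1/4, -5/4]].
P = K⁻¹N = [[-5/2, 1/2, 5/2], [9/4, -3/4, -11/4], [3/4, -1/4, -5/4]] · [[5, 4], [4, -41], [3, 13]] = [[-3, 2], [0, 4], [-1, -3]].

P = [[-3, 2], [0, 4], [-1, -3]]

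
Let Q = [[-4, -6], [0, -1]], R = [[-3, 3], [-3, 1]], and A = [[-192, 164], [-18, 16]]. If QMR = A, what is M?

M = [[-5, -2], [-5, -1]]

M = Q⁻¹AR⁻¹ (apply Q⁻¹ on the left and R⁻¹ on the right).
det Q = 4, so Q⁻¹ = [[-1/4, 3/2], [0, -1]].
det R = 6, so R⁻¹ = [[1/6, -1/2], [1/2, -1/2]].
Q⁻¹A = [[21, -17], [18, -16]].
M = (Q⁻¹A)R⁻¹ = [[-5, -2], [-5, -1]].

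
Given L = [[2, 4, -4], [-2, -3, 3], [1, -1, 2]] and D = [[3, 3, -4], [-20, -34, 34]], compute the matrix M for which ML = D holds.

L is on the right of M, so right-multiply by L⁻¹: M = DL⁻¹.
det L = 2; the adjugate gives L⁻¹ = [[-3/2, -2, 0], [7/2, 4, 1], [5/2, 3, 1]].
M = DL⁻¹ = [[3, 3, -4], [-20, -34, 34]] · [[-3/2, -2, 0], [7/2, 4, 1], [5/2, 3, 1]] = [[-4, -6, -1], [-4, 6, 0]].

M = [[-4, -6, -1], [-4, 6, 0]]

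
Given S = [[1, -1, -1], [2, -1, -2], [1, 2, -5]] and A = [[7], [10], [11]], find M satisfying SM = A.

Left-multiplying both sides by S⁻¹ gives M = S⁻¹A.
det S = -4; the adjugate gives S⁻¹ = [[-9/4, 7/4, -1/4], [-2, 1, 0], [-5/4, 3/4, -1/4]].
M = S⁻¹A = [[-9/4, 7/4, -1/4], [-2, 1, 0], [-5/4, 3/4, -1/4]] · [[7], [10], [11]] = [[-1], [-4], [-4]].

M = [[-1], [-4], [-4]]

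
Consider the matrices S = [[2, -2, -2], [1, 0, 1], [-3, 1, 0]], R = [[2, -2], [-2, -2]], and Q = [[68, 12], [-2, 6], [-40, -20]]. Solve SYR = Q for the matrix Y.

Y = [[0, -4], [-5, 3], [-2, 3]]

Left-multiply by S⁻¹ and right-multiply by R⁻¹: Y = S⁻¹QR⁻¹.
det S = 2, so S⁻¹ = [[-1/2, -1, -1], [-3/2, -3, -2], [1/2, 2, 1]].
det R = -8, so R⁻¹ = [[1/4, -1/4], [-1/4, -1/4]].
S⁻¹Q = [[8, 8], [-16, 4], [-10, -2]].
Y = (S⁻¹Q)R⁻¹ = [[0, -4], [-5, 3], [-2, 3]].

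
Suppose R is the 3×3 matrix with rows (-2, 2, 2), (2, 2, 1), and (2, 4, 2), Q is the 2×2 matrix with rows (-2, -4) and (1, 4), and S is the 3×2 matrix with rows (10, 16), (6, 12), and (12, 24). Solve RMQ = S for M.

M = R⁻¹SQ⁻¹ (apply R⁻¹ on the left and Q⁻¹ on the right).
det R = 4, so R⁻¹ = [[0, 1, -1/2], [-1/2, -2, 3/2], [1, 3, -2]].
det Q = -4; the adjugate gives Q⁻¹ = [[-1, -1], [1/4, 1/2]].
R⁻¹S = [[0, 0], [1, 4], [4, 4]].
M = (R⁻¹S)Q⁻¹ = [[0, 0], [0, 1], [-3, -2]].

M = [[0, 0], [0, 1], [-3, -2]]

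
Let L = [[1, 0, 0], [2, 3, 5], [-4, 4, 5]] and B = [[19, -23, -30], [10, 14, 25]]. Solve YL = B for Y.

Y = [[1, -1, -5], [-6, 6, -1]]

L is on the right of Y, so right-multiply by L⁻¹: Y = BL⁻¹.
L has determinant -5; L⁻¹ = [[1, 0, 0], [6, -1, 1], [-4, 4/5, -3/5]].
Y = BL⁻¹ = [[19, -23, -30], [10, 14, 25]] · [[1, 0, 0], [6, -1, 1], [-4, 4/5, -3/5]] = [[1, -1, -5], [-6, 6, -1]].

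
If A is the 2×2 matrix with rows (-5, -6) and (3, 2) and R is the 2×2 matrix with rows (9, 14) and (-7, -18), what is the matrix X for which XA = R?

X = [[-3, -2], [5, 6]]

Since A sits to the right of X, X = RA⁻¹.
det A = 8; the adjugate gives A⁻¹ = [[1/4, 3/4], [-3/8, -5/8]].
X = RA⁻¹ = [[9, 14], [-7, -18]] · [[1/4, 3/4], [-3/8, -5/8]] = [[-3, -2], [5, 6]].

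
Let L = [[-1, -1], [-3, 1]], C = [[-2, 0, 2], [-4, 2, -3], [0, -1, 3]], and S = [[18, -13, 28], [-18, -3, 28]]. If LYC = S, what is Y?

Y = [[-4, 2, 0], [-1, 5, 1]]

Y = L⁻¹SC⁻¹ (apply L⁻¹ on the left and C⁻¹ on the right).
L has determinant -4; L⁻¹ = [[-1/4, -1/4], [-3/4, 1/4]].
det C = 2; the adjugate gives C⁻¹ = [[3/2, -1, -2], [6, -3, -7], [2, -1, -2]].
L⁻¹S = [[0, 4, -14], [-18, 9, -14]].
Y = (L⁻¹S)C⁻¹ = [[-4, 2, 0], [-1, 5, 1]].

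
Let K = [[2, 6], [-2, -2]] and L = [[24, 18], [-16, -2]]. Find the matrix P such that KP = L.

P = [[6, -3], [2, 4]]

K is on the left of P, so left-multiply by K⁻¹: P = K⁻¹L.
det K = 8, so K⁻¹ = [[-1/4, -3/4], [1/4, 1/4]].
P = K⁻¹L = [[-1/4, -3/4], [1/4, 1/4]] · [[24, 18], [-16, -2]] = [[6, -3], [2, 4]].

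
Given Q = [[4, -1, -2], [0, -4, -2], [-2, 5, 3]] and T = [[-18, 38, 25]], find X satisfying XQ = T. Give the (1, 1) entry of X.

-3

Since Q sits to the right of X, X = TQ⁻¹.
Q has determinant 4; Q⁻¹ = [[-1/2, -7/4, -3/2], [1, 2, 2], [-2, -9/2, -4]].
X = TQ⁻¹ = [[-18, 38, 25]] · [[-1/2, -7/4, -3/2], [1, 2, 2], [-2, -9/2, -4]] = [[-3, -5, 3]].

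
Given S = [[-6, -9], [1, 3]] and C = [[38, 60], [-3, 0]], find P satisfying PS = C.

P = [[-6, 2], [1, 3]]

Right-multiplying both sides by S⁻¹ gives P = CS⁻¹.
S has determinant -9; S⁻¹ = [[-1/3, -1], [1/9, 2/3]].
P = CS⁻¹ = [[38, 60], [-3, 0]] · [[-1/3, -1], [1/9, 2/3]] = [[-6, 2], [1, 3]].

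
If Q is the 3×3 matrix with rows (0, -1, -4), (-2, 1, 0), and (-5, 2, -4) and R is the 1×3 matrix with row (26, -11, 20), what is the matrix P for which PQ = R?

Since Q sits to the right of P, P = RQ⁻¹.
det Q = 4, so Q⁻¹ = [[-1, -3, 1], [-2, -5, 2], [1/4, 5/4, -1/2]].
P = RQ⁻¹ = [[26, -11, 20]] · [[-1, -3, 1], [-2, -5, 2], [1/4, 5/4, -1/2]] = [[1, 2, -6]].

P = [[1, 2, -6]]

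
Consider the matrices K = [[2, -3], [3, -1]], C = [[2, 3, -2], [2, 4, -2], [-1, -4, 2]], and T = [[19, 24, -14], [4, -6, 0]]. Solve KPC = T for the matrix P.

Isolating P: multiply by K⁻¹ from the left and C⁻¹ from the right, so P = K⁻¹TC⁻¹.
det K = 7; the adjugate gives K⁻¹ = [[-1/7, 3/7], [-3/7, 2/7]].
det C = 2; the adjugate gives C⁻¹ = [[0, 1, 1], [-1, 1, 0], [-2, 5/2, 1]].
K⁻¹T = [[-1, -6, 2], [-7, -12, 6]].
P = (K⁻¹T)C⁻¹ = [[2, -2, 1], [0, -4, -1]].

P = [[2, -2, 1], [0, -4, -1]]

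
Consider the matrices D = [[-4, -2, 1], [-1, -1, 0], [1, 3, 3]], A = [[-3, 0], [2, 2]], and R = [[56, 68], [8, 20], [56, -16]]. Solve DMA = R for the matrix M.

M = D⁻¹RA⁻¹ (apply D⁻¹ on the left and A⁻¹ on the right).
D has determinant 4; D⁻¹ = [[-3/4, 9/4, 1/4], [3/4, -13/4, -1/4], [-1/2, 5/2, 1/2]].
det A = -6; the adjugate gives A⁻¹ = [[-1/3, 0], [1/3, 1/2]].
D⁻¹R = [[-10, -10], [2, -10], [20, 8]].
M = (D⁻¹R)A⁻¹ = [[0, -5], [-4, -5], [-4, 4]].

M = [[0, -5], [-4, -5], [-4, 4]]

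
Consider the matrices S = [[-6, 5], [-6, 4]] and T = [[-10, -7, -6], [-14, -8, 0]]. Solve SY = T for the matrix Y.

Y = [[5, 2, -4], [4, 1, -6]]

Since S multiplies Y on the left, Y = S⁻¹T.
det S = 6; the adjugate gives S⁻¹ = [[2/3, -5/6], [1, -1]].
Y = S⁻¹T = [[2/3, -5/6], [1, -1]] · [[-10, -7, -6], [-14, -8, 0]] = [[5, 2, -4], [4, 1, -6]].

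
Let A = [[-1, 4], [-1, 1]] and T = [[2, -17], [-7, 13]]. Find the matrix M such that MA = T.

A is on the right of M, so right-multiply by A⁻¹: M = TA⁻¹.
A has determinant 3; A⁻¹ = [[1/3, -4/3], [1/3, -1/3]].
M = TA⁻¹ = [[2, -17], [-7, 13]] · [[1/3, -4/3], [1/3, -1/3]] = [[-5, 3], [2, 5]].

M = [[-5, 3], [2, 5]]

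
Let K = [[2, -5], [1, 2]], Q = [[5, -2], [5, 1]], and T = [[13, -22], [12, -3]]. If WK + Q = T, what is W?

WK = T − Q = [[8, -20], [7, -4]].
Since K sits to the right of W, W = (T − Q)K⁻¹.
det K = 9; the adjugate gives K⁻¹ = [[2/9, 5/9], [-1/9, 2/9]].
W = (T − Q)K⁻¹ = [[4, 0], [2, 3]].

W = [[4, 0], [2, 3]]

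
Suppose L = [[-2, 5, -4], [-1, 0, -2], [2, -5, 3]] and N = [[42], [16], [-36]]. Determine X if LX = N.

Since L multiplies X on the left, X = L⁻¹N.
det L = -5; the adjugate gives L⁻¹ = [[2, -1, 2], [1/5, -2/5, 0], [-1, 0, -1]].
X = L⁻¹N = [[2, -1, 2], [1/5, -2/5, 0], [-1, 0, -1]] · [[42], [16], [-36]] = [[-4], [2], [-6]].

X = [[-4], [2], [-6]]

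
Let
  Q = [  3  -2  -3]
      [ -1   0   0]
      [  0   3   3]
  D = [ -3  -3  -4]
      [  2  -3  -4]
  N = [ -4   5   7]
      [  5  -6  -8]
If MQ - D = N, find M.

MQ = N + D = [[-7, 2, 3], [7, -9, -12]].
Since Q sits to the right of M, M = (N + D)Q⁻¹.
Q has determinant 3; Q⁻¹ = [[0, -1, 0], [1, 3, 1], [-1, -3, -2/3]].
M = (N + D)Q⁻¹ = [[-1, 4, 0], [3, 2, -1]].

M = [[-1, 4, 0], [3, 2, -1]]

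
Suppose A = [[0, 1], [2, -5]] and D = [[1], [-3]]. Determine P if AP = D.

Since A multiplies P on the left, P = A⁻¹D.
det A = -2; the adjugate gives A⁻¹ = [[5/2, 1/2], [1, 0]].
P = A⁻¹D = [[5/2, 1/2], [1, 0]] · [[1], [-3]] = [[1], [1]].

P = [[1], [1]]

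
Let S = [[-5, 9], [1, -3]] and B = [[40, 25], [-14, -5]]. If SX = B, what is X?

S is on the left of X, so left-multiply by S⁻¹: X = S⁻¹B.
det S = 6, so S⁻¹ = [[-1/2, -3/2], [-1/6, -5/6]].
X = S⁻¹B = [[-1/2, -3/2], [-1/6, -5/6]] · [[40, 25], [-14, -5]] = [[1, -5], [5, 0]].

X = [[1, -5], [5, 0]]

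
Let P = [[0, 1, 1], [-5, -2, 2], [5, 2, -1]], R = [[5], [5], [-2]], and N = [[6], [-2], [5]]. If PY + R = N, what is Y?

Y = [[1], [1], [0]]

PY = N − R = [[1], [-7], [7]].
Left-multiplying both sides by P⁻¹ gives Y = P⁻¹(N − R).
P has determinant 5; P⁻¹ = [[-2/5, 3/5, 4/5], [1, -1, -1], [0, 1, 1]].
Y = P⁻¹(N − R) = [[1], [1], [0]].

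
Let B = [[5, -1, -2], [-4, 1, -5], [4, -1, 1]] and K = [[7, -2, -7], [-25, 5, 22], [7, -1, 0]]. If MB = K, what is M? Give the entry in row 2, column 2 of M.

-3

Right-multiplying both sides by B⁻¹ gives M = KB⁻¹.
det B = -4, so B⁻¹ = [[1, -3/4, -7/4], [4, -13/4, -33/4], [0, -1/4, -1/4]].
M = KB⁻¹ = [[7, -2, -7], [-25, 5, 22], [7, -1, 0]] · [[1, -3/4, -7/4], [4, -13/4, -33/4], [0, -1/4, -1/4]] = [[-1, 3, 6], [-5, -3, -3], [3, -2, -4]].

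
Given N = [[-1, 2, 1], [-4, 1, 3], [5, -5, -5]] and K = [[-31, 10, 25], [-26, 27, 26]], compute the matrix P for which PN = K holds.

Right-multiplying both sides by N⁻¹ gives P = KN⁻¹.
N has determinant -5; N⁻¹ = [[-2, -1, -1], [1, 0, 1/5], [-3, -1, -7/5]].
P = KN⁻¹ = [[-31, 10, 25], [-26, 27, 26]] · [[-2, -1, -1], [1, 0, 1/5], [-3, -1, -7/5]] = [[-3, 6, -2], [1, 0, -5]].

P = [[-3, 6, -2], [1, 0, -5]]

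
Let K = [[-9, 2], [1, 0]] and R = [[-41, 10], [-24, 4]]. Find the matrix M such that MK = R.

M = [[5, 4], [2, -6]]

Right-multiplying both sides by K⁻¹ gives M = RK⁻¹.
det K = -2; the adjugate gives K⁻¹ = [[0, 1], [1/2, 9/2]].
M = RK⁻¹ = [[-41, 10], [-24, 4]] · [[0, 1], [1/2, 9/2]] = [[5, 4], [2, -6]].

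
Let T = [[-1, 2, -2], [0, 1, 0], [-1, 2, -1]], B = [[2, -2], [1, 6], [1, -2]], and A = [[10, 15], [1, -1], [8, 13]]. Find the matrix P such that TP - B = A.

P = [[-2, 1], [2, 5], [-3, -2]]

TP = A + B = [[12, 13], [2, 5], [9, 11]].
Since T multiplies P on the left, P = T⁻¹(A + B).
det T = -1, so T⁻¹ = [[1, 2, -2], [0, 1, 0], [-1, 0, 1]].
P = T⁻¹(A + B) = [[-2, 1], [2, 5], [-3, -2]].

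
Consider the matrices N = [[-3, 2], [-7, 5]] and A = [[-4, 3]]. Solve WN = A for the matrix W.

W = [[-1, 1]]

Right-multiplying both sides by N⁻¹ gives W = AN⁻¹.
det N = -1, so N⁻¹ = [[-5, 2], [-7, 3]].
W = AN⁻¹ = [[-4, 3]] · [[-5, 2], [-7, 3]] = [[-1, 1]].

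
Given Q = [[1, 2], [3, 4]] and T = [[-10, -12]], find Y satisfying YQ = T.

Y = [[2, -4]]

Right-multiplying both sides by Q⁻¹ gives Y = TQ⁻¹.
det Q = -2, so Q⁻¹ = [[-2, 1], [3/2, -1/2]].
Y = TQ⁻¹ = [[-10, -12]] · [[-2, 1], [3/2, -1/2]] = [[2, -4]].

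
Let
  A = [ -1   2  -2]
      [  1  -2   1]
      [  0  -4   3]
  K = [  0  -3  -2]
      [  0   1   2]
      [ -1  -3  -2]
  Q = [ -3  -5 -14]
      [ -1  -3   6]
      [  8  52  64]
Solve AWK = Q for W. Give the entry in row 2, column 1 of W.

W = A⁻¹QK⁻¹ (apply A⁻¹ on the left and K⁻¹ on the right).
A has determinant 4; A⁻¹ = [[-1/2, 1/2, -1/2], [-3/4, -3/4, -1/4], [-1, -1, 0]].
det K = 4, so K⁻¹ = [[1, 0, -1], [-1/2, -1/2, 0], [1/4, 3/4, 0]].
A⁻¹Q = [[-3, -25, -22], [1, -7, -10], [4, 8, 8]].
W = (A⁻¹Q)K⁻¹ = [[4, -4, 3], [2, -4, -1], [2, 2, -4]].

2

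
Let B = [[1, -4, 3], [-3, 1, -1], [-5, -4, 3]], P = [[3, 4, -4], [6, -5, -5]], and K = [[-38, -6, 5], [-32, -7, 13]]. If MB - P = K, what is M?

M = [[-4, 2, 5], [1, 4, 3]]

MB = K + P = [[-35, -2, 1], [-26, -12, 8]].
Since B sits to the right of M, M = (K + P)B⁻¹.
det B = -6; the adjugate gives B⁻¹ = [[1/6, 0, -1/6], [-7/3, -3, 4/3], [-17/6, -4, 11/6]].
M = (K + P)B⁻¹ = [[-4, 2, 5], [1, 4, 3]].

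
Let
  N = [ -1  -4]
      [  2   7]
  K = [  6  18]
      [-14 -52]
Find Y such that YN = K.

Y = [[6, 6], [6, -4]]

N is on the right of Y, so right-multiply by N⁻¹: Y = KN⁻¹.
det N = 1, so N⁻¹ = [[7, 4], [-2, -1]].
Y = KN⁻¹ = [[6, 18], [-14, -52]] · [[7, 4], [-2, -1]] = [[6, 6], [6, -4]].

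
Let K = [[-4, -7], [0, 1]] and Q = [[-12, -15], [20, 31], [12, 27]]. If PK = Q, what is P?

Since K sits to the right of P, P = QK⁻¹.
det K = -4; the adjugate gives K⁻¹ = [[-1/4, -7/4], [0, 1]].
P = QK⁻¹ = [[-12, -15], [20, 31], [12, 27]] · [[-1/4, -7/4], [0, 1]] = [[3, 6], [-5, -4], [-3, 6]].

P = [[3, 6], [-5, -4], [-3, 6]]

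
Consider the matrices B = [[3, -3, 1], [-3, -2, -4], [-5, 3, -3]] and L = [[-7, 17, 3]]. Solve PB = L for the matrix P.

P = [[2, -4, 5]]

Since B sits to the right of P, P = LB⁻¹.
B has determinant 2; B⁻¹ = [[9, -3, 7], [11/2, -2, 9/2], [-19/2, 3, -15/2]].
P = LB⁻¹ = [[-7, 17, 3]] · [[9, -3, 7], [11/2, -2, 9/2], [-19/2, 3, -15/2]] = [[2, -4, 5]].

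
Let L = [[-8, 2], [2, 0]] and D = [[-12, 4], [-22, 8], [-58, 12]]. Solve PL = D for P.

Right-multiplying both sides by L⁻¹ gives P = DL⁻¹.
det L = -4, so L⁻¹ = [[0, 1/2], [1/2, 2]].
P = DL⁻¹ = [[-12, 4], [-22, 8], [-58, 12]] · [[0, 1/2], [1/2, 2]] = [[2, 2], [4, 5], [6, -5]].

P = [[2, 2], [4, 5], [6, -5]]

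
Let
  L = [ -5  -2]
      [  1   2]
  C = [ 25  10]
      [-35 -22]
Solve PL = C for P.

L is on the right of P, so right-multiply by L⁻¹: P = CL⁻¹.
det L = -8; the adjugate gives L⁻¹ = [[-1/4, -1/4], [1/8, 5/8]].
P = CL⁻¹ = [[25, 10], [-35, -22]] · [[-1/4, -1/4], [1/8, 5/8]] = [[-5, 0], [6, -5]].

P = [[-5, 0], [6, -5]]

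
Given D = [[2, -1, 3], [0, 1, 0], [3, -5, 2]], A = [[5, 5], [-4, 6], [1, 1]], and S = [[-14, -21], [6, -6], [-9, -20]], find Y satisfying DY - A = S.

Y = [[4, -5], [2, 0], [-5, -2]]

DY = S + A = [[-9, -16], [2, 0], [-8, -19]].
Left-multiplying both sides by D⁻¹ gives Y = D⁻¹(S + A).
det D = -5, so D⁻¹ = [[-2/5, 13/5, 3/5], [0, 1, 0], [3/5, -7/5, -2/5]].
Y = D⁻¹(S + A) = [[4, -5], [2, 0], [-5, -2]].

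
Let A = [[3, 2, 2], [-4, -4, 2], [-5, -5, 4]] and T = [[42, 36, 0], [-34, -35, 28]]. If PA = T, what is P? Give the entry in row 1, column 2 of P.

Right-multiplying both sides by A⁻¹ gives P = TA⁻¹.
A has determinant -6; A⁻¹ = [[1, 3, -2], [-1, -11/3, 7/3], [0, -5/6, 2/3]].
P = TA⁻¹ = [[42, 36, 0], [-34, -35, 28]] · [[1, 3, -2], [-1, -11/3, 7/3], [0, -5/6, 2/3]] = [[6, -6, 0], [1, 3, 5]].

-6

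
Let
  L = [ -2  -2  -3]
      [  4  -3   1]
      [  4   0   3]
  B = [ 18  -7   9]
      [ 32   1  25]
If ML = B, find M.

M = [[-1, 3, 1], [-2, 1, 6]]

L is on the right of M, so right-multiply by L⁻¹: M = BL⁻¹.
L has determinant -2; L⁻¹ = [[9/2, -3, 11/2], [4, -3, 5], [-6, 4, -7]].
M = BL⁻¹ = [[18, -7, 9], [32, 1, 25]] · [[9/2, -3, 11/2], [4, -3, 5], [-6, 4, -7]] = [[-1, 3, 1], [-2, 1, 6]].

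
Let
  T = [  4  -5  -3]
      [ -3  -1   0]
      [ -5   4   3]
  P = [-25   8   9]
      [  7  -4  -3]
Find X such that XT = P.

Since T sits to the right of X, X = PT⁻¹.
T has determinant -6; T⁻¹ = [[1/2, -1/2, 1/2], [-3/2, 1/2, -3/2], [17/6, -3/2, 19/6]].
X = PT⁻¹ = [[-25, 8, 9], [7, -4, -3]] · [[1/2, -1/2, 1/2], [-3/2, 1/2, -3/2], [17/6, -3/2, 19/6]] = [[1, 3, 4], [1, -1, 0]].

X = [[1, 3, 4], [1, -1, 0]]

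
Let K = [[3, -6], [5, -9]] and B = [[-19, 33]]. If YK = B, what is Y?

Y = [[2, -5]]

Right-multiplying both sides by K⁻¹ gives Y = BK⁻¹.
det K = 3, so K⁻¹ = [[-3, 2], [-5/3, 1]].
Y = BK⁻¹ = [[-19, 33]] · [[-3, 2], [-5/3, 1]] = [[2, -5]].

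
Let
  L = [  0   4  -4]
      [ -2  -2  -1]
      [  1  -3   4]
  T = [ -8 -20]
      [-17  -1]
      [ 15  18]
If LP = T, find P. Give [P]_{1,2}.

Left-multiplying both sides by L⁻¹ gives P = L⁻¹T.
L has determinant -4; L⁻¹ = [[11/4, 1, 3], [-7/4, -1, -2], [-2, -1, -2]].
P = L⁻¹T = [[11/4, 1, 3], [-7/4, -1, -2], [-2, -1, -2]] · [[-8, -20], [-17, -1], [15, 18]] = [[6, -2], [1, 0], [3, 5]].

-2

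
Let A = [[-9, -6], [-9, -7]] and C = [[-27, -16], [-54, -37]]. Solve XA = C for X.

X = [[5, -2], [5, 1]]

Since A sits to the right of X, X = CA⁻¹.
det A = 9, so A⁻¹ = [[-7/9, 2/3], [1, -1]].
X = CA⁻¹ = [[-27, -16], [-54, -37]] · [[-7/9, 2/3], [1, -1]] = [[5, -2], [5, 1]].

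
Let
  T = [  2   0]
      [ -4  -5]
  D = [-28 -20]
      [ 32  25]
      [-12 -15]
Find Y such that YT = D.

Y = [[-6, 4], [6, -5], [0, 3]]

Since T sits to the right of Y, Y = DT⁻¹.
T has determinant -10; T⁻¹ = [[1/2, 0], [-2/5, -1/5]].
Y = DT⁻¹ = [[-28, -20], [32, 25], [-12, -15]] · [[1/2, 0], [-2/5, -1/5]] = [[-6, 4], [6, -5], [0, 3]].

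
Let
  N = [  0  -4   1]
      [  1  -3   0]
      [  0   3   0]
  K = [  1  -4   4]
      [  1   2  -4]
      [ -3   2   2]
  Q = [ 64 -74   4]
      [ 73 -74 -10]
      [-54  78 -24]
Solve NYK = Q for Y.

Y = [[-1, 5, -5], [-5, -1, 4], [-5, 3, 2]]

Left-multiply by N⁻¹ and right-multiply by K⁻¹: Y = N⁻¹QK⁻¹.
det N = 3, so N⁻¹ = [[0, 1, 1], [0, 0, 1/3], [1, 0, 4/3]].
det K = 4; the adjugate gives K⁻¹ = [[3, 4, 2], [5/2, 7/2, 2], [2, 5/2, 3/2]].
N⁻¹Q = [[19, 4, -34], [-18, 26, -8], [-8, 30, -28]].
Y = (N⁻¹Q)K⁻¹ = [[-1, 5, -5], [-5, -1, 4], [-5, 3, 2]].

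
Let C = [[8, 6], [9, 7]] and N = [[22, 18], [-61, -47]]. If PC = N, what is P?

P = [[-4, 6], [-2, -5]]

Right-multiplying both sides by C⁻¹ gives P = NC⁻¹.
det C = 2; the adjugate gives C⁻¹ = [[7/2, -3], [-9/2, 4]].
P = NC⁻¹ = [[22, 18], [-61, -47]] · [[7/2, -3], [-9/2, 4]] = [[-4, 6], [-2, -5]].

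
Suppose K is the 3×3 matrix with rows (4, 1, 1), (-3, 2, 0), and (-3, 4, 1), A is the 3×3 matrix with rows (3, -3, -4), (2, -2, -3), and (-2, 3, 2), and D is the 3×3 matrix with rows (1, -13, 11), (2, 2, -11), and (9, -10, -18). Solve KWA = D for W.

W = [[0, -3, -2], [-4, 4, -1], [5, -5, -3]]

W = K⁻¹DA⁻¹ (apply K⁻¹ on the left and A⁻¹ on the right).
K has determinant 5; K⁻¹ = [[2/5, 3/5, -2/5], [3/5, 7/5, -3/5], [-6/5, -19/5, 11/5]].
det A = 1; the adjugate gives A⁻¹ = [[5, -6, 1], [2, -2, 1], [2, -3, 0]].
K⁻¹D = [[-2, 0, 5], [-2, 1, 2], [11, -14, -11]].
W = (K⁻¹D)A⁻¹ = [[0, -3, -2], [-4, 4, -1], [5, -5, -3]].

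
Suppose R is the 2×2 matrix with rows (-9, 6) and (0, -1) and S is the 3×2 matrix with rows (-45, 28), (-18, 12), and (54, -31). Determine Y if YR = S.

Y = [[5, 2], [2, 0], [-6, -5]]

R is on the right of Y, so right-multiply by R⁻¹: Y = SR⁻¹.
det R = 9, so R⁻¹ = [[-1/9, -2/3], [0, -1]].
Y = SR⁻¹ = [[-45, 28], [-18, 12], [54, -31]] · [[-1/9, -2/3], [0, -1]] = [[5, 2], [2, 0], [-6, -5]].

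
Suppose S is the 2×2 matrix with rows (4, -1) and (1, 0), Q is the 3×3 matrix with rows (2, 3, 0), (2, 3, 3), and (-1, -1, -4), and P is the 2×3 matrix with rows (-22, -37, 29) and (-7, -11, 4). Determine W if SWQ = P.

W = [[-4, 0, -1], [-2, 1, 4]]

Isolating W: multiply by S⁻¹ from the left and Q⁻¹ from the right, so W = S⁻¹PQ⁻¹.
S has determinant 1; S⁻¹ = [[0, 1], [-1, 4]].
Q has determinant -3; Q⁻¹ = [[3, -4, -3], [-5/3, 8/3, 2], [-1/3, 1/3, 0]].
S⁻¹P = [[-7, -11, 4], [-6, -7, -13]].
W = (S⁻¹P)Q⁻¹ = [[-4, 0, -1], [-2, 1, 4]].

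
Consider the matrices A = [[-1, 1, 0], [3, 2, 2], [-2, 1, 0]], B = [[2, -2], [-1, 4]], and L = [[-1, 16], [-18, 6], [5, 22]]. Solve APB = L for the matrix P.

P = A⁻¹LB⁻¹ (apply A⁻¹ on the left and B⁻¹ on the right).
det A = -2, so A⁻¹ = [[1, 0, -1], [2, 0, -1], [-7/2, 1/2, 5/2]].
B has determinant 6; B⁻¹ = [[2/3, 1/3], [1/6, 1/3]].
A⁻¹L = [[-6, -6], [-7, 10], [7, 2]].
P = (A⁻¹L)B⁻¹ = [[-5, -4], [-3, 1], [5, 3]].

P = [[-5, -4], [-3, 1], [5, 3]]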